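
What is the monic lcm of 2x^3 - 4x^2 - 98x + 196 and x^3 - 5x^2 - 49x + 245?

x^4 - 7x^3 - 39x^2 + 343x - 490

By polynomial division,
  2x^3 - 4x^2 - 98x + 196 = (2)(x^3 - 5x^2 - 49x + 245) + (6x^2 - 294)
  x^3 - 5x^2 - 49x + 245 = ((1/6)x - 5/6)(6x^2 - 294) + (0)
Last nonzero remainder: 6x^2 - 294. Dividing through by 6 gives the monic gcd x^2 - 49.
Then lcm(f, g) = f·g / gcd(f, g); expanding and making the result monic gives the answer.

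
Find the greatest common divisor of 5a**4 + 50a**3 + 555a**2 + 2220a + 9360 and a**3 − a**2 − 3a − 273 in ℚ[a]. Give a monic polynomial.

By polynomial division,
  5a**4 + 50a**3 + 555a**2 + 2220a + 9360 = (5a + 55)(a**3 − a**2 − 3a − 273) + (625a**2 + 3750a + 24375)
  a**3 − a**2 − 3a − 273 = ((1/625)a − 7/625)(625a**2 + 3750a + 24375) + (0)
Last nonzero remainder: 625a**2 + 3750a + 24375. Dividing through by 625 gives the monic gcd a**2 + 6a + 39.

a**2 + 6a + 39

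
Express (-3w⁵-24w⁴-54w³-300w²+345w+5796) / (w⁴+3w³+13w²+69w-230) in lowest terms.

Euclidean algorithm in ℚ[w]:
  -3w⁵-24w⁴-54w³-300w²+345w+5796 = (-3w-15)(w⁴+3w³+13w²+69w-230) + (30w³+102w²+690w+2346)
  w⁴+3w³+13w²+69w-230 = ((1/30)w-1/75)(30w³+102w²+690w+2346) + (-(216/25)w²-4968/25)
  30w³+102w²+690w+2346 = (-(125/36)w-425/36)(-(216/25)w²-4968/25) + (0)
Last nonzero remainder: -(216/25)w²-4968/25. Dividing through by -216/25 gives the monic gcd w²+23.
Cancel w²+23 from numerator and denominator to get the reduced form.

(-3w³-24w²+15w+252)/(w²+3w-10)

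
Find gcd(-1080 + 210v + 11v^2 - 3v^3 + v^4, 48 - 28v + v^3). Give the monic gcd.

By polynomial division,
  v^4 - 3v^3 + 11v^2 + 210v - 1080 = (v - 3)(v^3 - 28v + 48) + (39v^2 + 78v - 936)
  v^3 - 28v + 48 = ((1/39)v - 2/39)(39v^2 + 78v - 936) + (0)
Last nonzero remainder: 39v^2 + 78v - 936. Dividing through by 39 gives the monic gcd v^2 + 2v - 24.

-24 + 2v + v^2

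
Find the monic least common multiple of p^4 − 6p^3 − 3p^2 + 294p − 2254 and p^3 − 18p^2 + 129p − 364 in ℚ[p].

By polynomial division,
  p^4 − 6p^3 − 3p^2 + 294p − 2254 = (p + 12)(p^3 − 18p^2 + 129p − 364) + (84p^2 − 890p + 2114)
  p^3 − 18p^2 + 129p − 364 = ((1/84)p − 311/3528)(84p^2 − 890p + 2114) + ((44767/1764)p − 44767/252)
  84p^2 − 890p + 2114 = ((148176/44767)p − 532728/44767)((44767/1764)p − 44767/252) + (0)
Last nonzero remainder: (44767/1764)p − 44767/252. Dividing through by 44767/1764 gives the monic gcd p − 7.
Then lcm(f, g) = f·g / gcd(f, g); expanding and making the result monic gives the answer.

p^6 − 17p^5 + 115p^4 + 15p^3 − 5644p^2 + 40082p − 117208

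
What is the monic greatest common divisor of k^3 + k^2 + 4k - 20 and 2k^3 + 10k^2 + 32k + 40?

k^2 + 3k + 10

Apply the Euclidean algorithm:
  k^3 + k^2 + 4k - 20 = (1/2)(2k^3 + 10k^2 + 32k + 40) + (-4k^2 - 12k - 40)
  2k^3 + 10k^2 + 32k + 40 = (-(1/2)k - 1)(-4k^2 - 12k - 40) + (0)
Last nonzero remainder: -4k^2 - 12k - 40. Dividing through by -4 gives the monic gcd k^2 + 3k + 10.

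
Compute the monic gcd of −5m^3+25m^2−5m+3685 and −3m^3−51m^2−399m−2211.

Repeated division with remainder:
  −5m^3+25m^2−5m+3685 = (5/3)(−3m^3−51m^2−399m−2211) + (110m^2+660m+7370)
  −3m^3−51m^2−399m−2211 = (−(3/110)m−3/10)(110m^2+660m+7370) + (0)
Last nonzero remainder: 110m^2+660m+7370. Dividing through by 110 gives the monic gcd m^2+6m+67.

m^2+6m+67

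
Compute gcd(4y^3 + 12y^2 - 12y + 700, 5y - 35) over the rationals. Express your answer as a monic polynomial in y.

Repeated division with remainder:
  4y^3 + 12y^2 - 12y + 700 = ((4/5)y^2 + 8y + 268/5)(5y - 35) + (2576)
  5y - 35 = ((5/2576)y - 5/368)(2576) + (0)
The last nonzero remainder is the constant 2576, so the polynomials are coprime and gcd = 1.

1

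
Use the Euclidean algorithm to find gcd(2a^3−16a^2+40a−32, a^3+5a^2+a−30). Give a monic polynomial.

a−2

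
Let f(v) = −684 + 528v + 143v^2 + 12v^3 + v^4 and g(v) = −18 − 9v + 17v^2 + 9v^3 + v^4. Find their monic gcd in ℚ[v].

−6 + 5v + v^2

Euclidean algorithm in ℚ[v]:
  v^4 + 12v^3 + 143v^2 + 528v − 684 = (v^4 + 9v^3 + 17v^2 − 9v − 18) + (3v^3 + 126v^2 + 537v − 666)
  v^4 + 9v^3 + 17v^2 − 9v − 18 = ((1/3)v − 11)(3v^3 + 126v^2 + 537v − 666) + (1224v^2 + 6120v − 7344)
  3v^3 + 126v^2 + 537v − 666 = ((1/408)v + 37/408)(1224v^2 + 6120v − 7344) + (0)
Last nonzero remainder: 1224v^2 + 6120v − 7344. Dividing through by 1224 gives the monic gcd v^2 + 5v − 6.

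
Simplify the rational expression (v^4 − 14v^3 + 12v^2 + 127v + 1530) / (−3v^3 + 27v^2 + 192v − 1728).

(−v^3 + 5v^2 + 33v + 170)/(3v^2 − 192)

By polynomial division,
  v^4 − 14v^3 + 12v^2 + 127v + 1530 = (−(1/3)v + 5/3)(−3v^3 + 27v^2 + 192v − 1728) + (31v^2 − 769v + 4410)
  −3v^3 + 27v^2 + 192v − 1728 = (−(3/31)v − 1470/961)(31v^2 − 769v + 4410) + (−(535788/961)v + 4822092/961)
  31v^2 − 769v + 4410 = (−(29791/535788)v + 235445/267894)(−(535788/961)v + 4822092/961) + (0)
Last nonzero remainder: −(535788/961)v + 4822092/961. Dividing through by −535788/961 gives the monic gcd v − 9.
Cancel v − 9 from numerator and denominator to get the reduced form.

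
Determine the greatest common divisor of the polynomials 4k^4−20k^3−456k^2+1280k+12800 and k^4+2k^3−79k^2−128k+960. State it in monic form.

k^3+5k^2−64k−320

By polynomial division,
  4k^4−20k^3−456k^2+1280k+12800 = (4)(k^4+2k^3−79k^2−128k+960) + (−28k^3−140k^2+1792k+8960)
  k^4+2k^3−79k^2−128k+960 = (−(1/28)k+3/28)(−28k^3−140k^2+1792k+8960) + (0)
Last nonzero remainder: −28k^3−140k^2+1792k+8960. Dividing through by −28 gives the monic gcd k^3+5k^2−64k−320.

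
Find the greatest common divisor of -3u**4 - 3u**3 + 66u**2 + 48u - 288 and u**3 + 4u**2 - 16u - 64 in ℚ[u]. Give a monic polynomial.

By polynomial division,
  -3u**4 - 3u**3 + 66u**2 + 48u - 288 = (-3u + 9)(u**3 + 4u**2 - 16u - 64) + (-18u**2 + 288)
  u**3 + 4u**2 - 16u - 64 = (-(1/18)u - 2/9)(-18u**2 + 288) + (0)
Last nonzero remainder: -18u**2 + 288. Dividing through by -18 gives the monic gcd u**2 - 16.

u**2 - 16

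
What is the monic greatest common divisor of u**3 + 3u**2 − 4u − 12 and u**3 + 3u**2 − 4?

u + 2

Apply the Euclidean algorithm:
  u**3 + 3u**2 − 4u − 12 = (u**3 + 3u**2 − 4) + (−4u − 8)
  u**3 + 3u**2 − 4 = (−(1/4)u**2 − (1/4)u + 1/2)(−4u − 8) + (0)
Last nonzero remainder: −4u − 8. Dividing through by −4 gives the monic gcd u + 2.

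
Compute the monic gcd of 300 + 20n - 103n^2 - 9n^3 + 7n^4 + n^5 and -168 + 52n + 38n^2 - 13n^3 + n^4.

-4 + n^2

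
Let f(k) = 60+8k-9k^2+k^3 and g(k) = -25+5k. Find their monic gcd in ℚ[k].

Euclidean algorithm in ℚ[k]:
  k^3-9k^2+8k+60 = ((1/5)k^2-(4/5)k-12/5)(5k-25) + (0)
Last nonzero remainder: 5k-25. Dividing through by 5 gives the monic gcd k-5.

-5+k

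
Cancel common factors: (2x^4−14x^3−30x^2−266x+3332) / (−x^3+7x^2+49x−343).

Apply the Euclidean algorithm:
  2x^4−14x^3−30x^2−266x+3332 = (−2x)(−x^3+7x^2+49x−343) + (68x^2−952x+3332)
  −x^3+7x^2+49x−343 = (−(1/68)x−7/68)(68x^2−952x+3332) + (0)
Last nonzero remainder: 68x^2−952x+3332. Dividing through by 68 gives the monic gcd x^2−14x+49.
Cancel x^2−14x+49 from numerator and denominator to get the reduced form.

(−2x^2−14x−68)/(x+7)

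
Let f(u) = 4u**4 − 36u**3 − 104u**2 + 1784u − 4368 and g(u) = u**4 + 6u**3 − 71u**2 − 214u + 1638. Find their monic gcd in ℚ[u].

u**3 − 3u**2 − 44u + 182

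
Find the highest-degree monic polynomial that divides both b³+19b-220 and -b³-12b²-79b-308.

b²+5b+44

By polynomial division,
  b³+19b-220 = (-1)(-b³-12b²-79b-308) + (-12b²-60b-528)
  -b³-12b²-79b-308 = ((1/12)b+7/12)(-12b²-60b-528) + (0)
Last nonzero remainder: -12b²-60b-528. Dividing through by -12 gives the monic gcd b²+5b+44.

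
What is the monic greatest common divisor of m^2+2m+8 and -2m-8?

1

By polynomial division,
  m^2+2m+8 = (-(1/2)m+1)(-2m-8) + (16)
  -2m-8 = (-(1/8)m-1/2)(16) + (0)
The last nonzero remainder is the constant 16, so the polynomials are coprime and gcd = 1.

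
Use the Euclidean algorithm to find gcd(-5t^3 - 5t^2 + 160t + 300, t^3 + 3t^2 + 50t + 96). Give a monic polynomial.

t + 2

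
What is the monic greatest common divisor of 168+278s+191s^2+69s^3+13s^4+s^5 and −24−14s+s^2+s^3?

6+5s+s^2

Repeated division with remainder:
  s^5+13s^4+69s^3+191s^2+278s+168 = (s^2+12s+71)(s^3+s^2−14s−24) + (312s^2+1560s+1872)
  s^3+s^2−14s−24 = ((1/312)s−1/78)(312s^2+1560s+1872) + (0)
Last nonzero remainder: 312s^2+1560s+1872. Dividing through by 312 gives the monic gcd s^2+5s+6.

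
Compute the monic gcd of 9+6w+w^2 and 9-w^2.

By polynomial division,
  w^2+6w+9 = (-1)(-w^2+9) + (6w+18)
  -w^2+9 = (-(1/6)w+1/2)(6w+18) + (0)
Last nonzero remainder: 6w+18. Dividing through by 6 gives the monic gcd w+3.

3+w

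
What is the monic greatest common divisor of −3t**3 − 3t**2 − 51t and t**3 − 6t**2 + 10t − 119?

Apply the Euclidean algorithm:
  −3t**3 − 3t**2 − 51t = (−3)(t**3 − 6t**2 + 10t − 119) + (−21t**2 − 21t − 357)
  t**3 − 6t**2 + 10t − 119 = (−(1/21)t + 1/3)(−21t**2 − 21t − 357) + (0)
Last nonzero remainder: −21t**2 − 21t − 357. Dividing through by −21 gives the monic gcd t**2 + t + 17.

t**2 + t + 17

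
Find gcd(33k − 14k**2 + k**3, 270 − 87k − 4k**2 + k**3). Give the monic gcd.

−3 + k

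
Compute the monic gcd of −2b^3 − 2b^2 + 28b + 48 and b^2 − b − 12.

b^2 − b − 12

Euclidean algorithm in ℚ[b]:
  −2b^3 − 2b^2 + 28b + 48 = (−2b − 4)(b^2 − b − 12) + (0)
The last nonzero remainder b^2 − b − 12 is already monic.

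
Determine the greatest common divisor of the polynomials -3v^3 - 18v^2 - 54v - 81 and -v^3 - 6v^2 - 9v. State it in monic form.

v + 3

Apply the Euclidean algorithm:
  -3v^3 - 18v^2 - 54v - 81 = (3)(-v^3 - 6v^2 - 9v) + (-27v - 81)
  -v^3 - 6v^2 - 9v = ((1/27)v^2 + (1/9)v)(-27v - 81) + (0)
Last nonzero remainder: -27v - 81. Dividing through by -27 gives the monic gcd v + 3.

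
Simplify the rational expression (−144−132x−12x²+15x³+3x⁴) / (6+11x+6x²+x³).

By polynomial division,
  3x⁴+15x³−12x²−132x−144 = (3x−3)(x³+6x²+11x+6) + (−27x²−117x−126)
  x³+6x²+11x+6 = (−(1/27)x−5/81)(−27x²−117x−126) + (−(8/9)x−16/9)
  −27x²−117x−126 = ((243/8)x+567/8)(−(8/9)x−16/9) + (0)
Last nonzero remainder: −(8/9)x−16/9. Dividing through by −8/9 gives the monic gcd x+2.
Cancel x+2 from numerator and denominator to get the reduced form.

(−72−30x+9x²+3x³)/(3+4x+x²)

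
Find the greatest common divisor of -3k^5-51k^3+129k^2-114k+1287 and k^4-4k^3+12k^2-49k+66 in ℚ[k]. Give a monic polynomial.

Apply the Euclidean algorithm:
  -3k^5-51k^3+129k^2-114k+1287 = (-3k-12)(k^4-4k^3+12k^2-49k+66) + (-63k^3+126k^2-504k+2079)
  k^4-4k^3+12k^2-49k+66 = (-(1/63)k+2/63)(-63k^3+126k^2-504k+2079) + (0)
Last nonzero remainder: -63k^3+126k^2-504k+2079. Dividing through by -63 gives the monic gcd k^3-2k^2+8k-33.

k^3-2k^2+8k-33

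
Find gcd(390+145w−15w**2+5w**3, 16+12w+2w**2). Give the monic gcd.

2+w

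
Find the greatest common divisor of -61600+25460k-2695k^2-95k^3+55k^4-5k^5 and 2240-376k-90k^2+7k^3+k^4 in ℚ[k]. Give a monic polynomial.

224-60k-3k^2+k^3

Apply the Euclidean algorithm:
  -5k^5+55k^4-95k^3-2695k^2+25460k-61600 = (-5k+90)(k^4+7k^3-90k^2-376k+2240) + (-1175k^3+3525k^2+70500k-263200)
  k^4+7k^3-90k^2-376k+2240 = (-(1/1175)k-2/235)(-1175k^3+3525k^2+70500k-263200) + (0)
Last nonzero remainder: -1175k^3+3525k^2+70500k-263200. Dividing through by -1175 gives the monic gcd k^3-3k^2-60k+224.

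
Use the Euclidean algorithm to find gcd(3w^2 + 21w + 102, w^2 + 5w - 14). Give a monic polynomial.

1

By polynomial division,
  3w^2 + 21w + 102 = (3)(w^2 + 5w - 14) + (6w + 144)
  w^2 + 5w - 14 = ((1/6)w - 19/6)(6w + 144) + (442)
  6w + 144 = ((3/221)w + 72/221)(442) + (0)
The last nonzero remainder is the constant 442, so the polynomials are coprime and gcd = 1.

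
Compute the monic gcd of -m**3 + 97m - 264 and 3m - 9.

m - 3

Apply the Euclidean algorithm:
  -m**3 + 97m - 264 = (-(1/3)m**2 - m + 88/3)(3m - 9) + (0)
Last nonzero remainder: 3m - 9. Dividing through by 3 gives the monic gcd m - 3.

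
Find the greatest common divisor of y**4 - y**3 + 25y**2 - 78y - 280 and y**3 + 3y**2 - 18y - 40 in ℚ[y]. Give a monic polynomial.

Repeated division with remainder:
  y**4 - y**3 + 25y**2 - 78y - 280 = (y - 4)(y**3 + 3y**2 - 18y - 40) + (55y**2 - 110y - 440)
  y**3 + 3y**2 - 18y - 40 = ((1/55)y + 1/11)(55y**2 - 110y - 440) + (0)
Last nonzero remainder: 55y**2 - 110y - 440. Dividing through by 55 gives the monic gcd y**2 - 2y - 8.

y**2 - 2y - 8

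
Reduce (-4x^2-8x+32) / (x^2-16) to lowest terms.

(-4x+8)/(x-4)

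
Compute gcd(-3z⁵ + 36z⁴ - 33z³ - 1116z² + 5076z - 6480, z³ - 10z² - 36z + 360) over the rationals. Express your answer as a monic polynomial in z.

Repeated division with remainder:
  -3z⁵ + 36z⁴ - 33z³ - 1116z² + 5076z - 6480 = (-3z² + 6z - 81)(z³ - 10z² - 36z + 360) + (-630z² + 22680)
  z³ - 10z² - 36z + 360 = (-(1/630)z + 1/63)(-630z² + 22680) + (0)
Last nonzero remainder: -630z² + 22680. Dividing through by -630 gives the monic gcd z² - 36.

z² - 36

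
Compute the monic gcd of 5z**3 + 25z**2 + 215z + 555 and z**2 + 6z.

1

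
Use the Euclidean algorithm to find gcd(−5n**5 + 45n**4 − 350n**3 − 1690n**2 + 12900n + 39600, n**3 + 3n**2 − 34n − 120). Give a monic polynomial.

Repeated division with remainder:
  −5n**5 + 45n**4 − 350n**3 − 1690n**2 + 12900n + 39600 = (−5n**2 + 60n − 700)(n**3 + 3n**2 − 34n − 120) + (1850n**2 − 3700n − 44400)
  n**3 + 3n**2 − 34n − 120 = ((1/1850)n + 1/370)(1850n**2 − 3700n − 44400) + (0)
Last nonzero remainder: 1850n**2 − 3700n − 44400. Dividing through by 1850 gives the monic gcd n**2 − 2n − 24.

n**2 − 2n − 24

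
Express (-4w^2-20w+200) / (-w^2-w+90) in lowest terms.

(4w-20)/(w-9)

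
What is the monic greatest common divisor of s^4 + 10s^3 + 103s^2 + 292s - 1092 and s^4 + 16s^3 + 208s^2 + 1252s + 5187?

s^2 + 6s + 91

By polynomial division,
  s^4 + 10s^3 + 103s^2 + 292s - 1092 = (s^4 + 16s^3 + 208s^2 + 1252s + 5187) + (-6s^3 - 105s^2 - 960s - 6279)
  s^4 + 16s^3 + 208s^2 + 1252s + 5187 = (-(1/6)s + 1/4)(-6s^3 - 105s^2 - 960s - 6279) + ((297/4)s^2 + (891/2)s + 27027/4)
  -6s^3 - 105s^2 - 960s - 6279 = (-(8/99)s - 92/99)((297/4)s^2 + (891/2)s + 27027/4) + (0)
Last nonzero remainder: (297/4)s^2 + (891/2)s + 27027/4. Dividing through by 297/4 gives the monic gcd s^2 + 6s + 91.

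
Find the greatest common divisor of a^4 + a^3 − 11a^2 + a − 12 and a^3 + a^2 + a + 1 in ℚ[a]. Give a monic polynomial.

Repeated division with remainder:
  a^4 + a^3 − 11a^2 + a − 12 = (a)(a^3 + a^2 + a + 1) + (−12a^2 − 12)
  a^3 + a^2 + a + 1 = (−(1/12)a − 1/12)(−12a^2 − 12) + (0)
Last nonzero remainder: −12a^2 − 12. Dividing through by −12 gives the monic gcd a^2 + 1.

a^2 + 1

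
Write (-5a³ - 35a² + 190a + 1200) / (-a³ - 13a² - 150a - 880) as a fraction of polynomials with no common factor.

Apply the Euclidean algorithm:
  -5a³ - 35a² + 190a + 1200 = (5)(-a³ - 13a² - 150a - 880) + (30a² + 940a + 5600)
  -a³ - 13a² - 150a - 880 = (-(1/30)a + 11/18)(30a² + 940a + 5600) + (-(4840/9)a - 38720/9)
  30a² + 940a + 5600 = (-(27/484)a - 315/242)(-(4840/9)a - 38720/9) + (0)
Last nonzero remainder: -(4840/9)a - 38720/9. Dividing through by -4840/9 gives the monic gcd a + 8.
Cancel a + 8 from numerator and denominator to get the reduced form.

(5a² - 5a - 150)/(a² + 5a + 110)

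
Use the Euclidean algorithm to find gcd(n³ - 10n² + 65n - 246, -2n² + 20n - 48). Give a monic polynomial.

Euclidean algorithm in ℚ[n]:
  n³ - 10n² + 65n - 246 = (-(1/2)n)(-2n² + 20n - 48) + (41n - 246)
  -2n² + 20n - 48 = (-(2/41)n + 8/41)(41n - 246) + (0)
Last nonzero remainder: 41n - 246. Dividing through by 41 gives the monic gcd n - 6.

n - 6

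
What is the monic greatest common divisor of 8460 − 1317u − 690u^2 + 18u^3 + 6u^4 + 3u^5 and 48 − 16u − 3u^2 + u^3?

By polynomial division,
  3u^5 + 6u^4 + 18u^3 − 690u^2 − 1317u + 8460 = (3u^2 + 15u + 111)(u^3 − 3u^2 − 16u + 48) + (−261u^2 − 261u + 3132)
  u^3 − 3u^2 − 16u + 48 = (−(1/261)u + 4/261)(−261u^2 − 261u + 3132) + (0)
Last nonzero remainder: −261u^2 − 261u + 3132. Dividing through by −261 gives the monic gcd u^2 + u − 12.

−12 + u + u^2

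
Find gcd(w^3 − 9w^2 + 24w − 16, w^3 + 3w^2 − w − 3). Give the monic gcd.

w − 1

By polynomial division,
  w^3 − 9w^2 + 24w − 16 = (w^3 + 3w^2 − w − 3) + (−12w^2 + 25w − 13)
  w^3 + 3w^2 − w − 3 = (−(1/12)w − 61/144)(−12w^2 + 25w − 13) + ((1225/144)w − 1225/144)
  −12w^2 + 25w − 13 = (−(1728/1225)w + 1872/1225)((1225/144)w − 1225/144) + (0)
Last nonzero remainder: (1225/144)w − 1225/144. Dividing through by 1225/144 gives the monic gcd w − 1.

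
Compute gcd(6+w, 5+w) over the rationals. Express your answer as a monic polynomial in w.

Euclidean algorithm in ℚ[w]:
  w+6 = (w+5) + (1)
  w+5 = (w+5)(1) + (0)
The last nonzero remainder is the constant 1, so the polynomials are coprime and gcd = 1.

1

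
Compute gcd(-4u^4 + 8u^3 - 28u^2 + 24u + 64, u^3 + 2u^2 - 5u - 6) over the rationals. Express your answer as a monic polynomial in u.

u^2 - u - 2

By polynomial division,
  -4u^4 + 8u^3 - 28u^2 + 24u + 64 = (-4u + 16)(u^3 + 2u^2 - 5u - 6) + (-80u^2 + 80u + 160)
  u^3 + 2u^2 - 5u - 6 = (-(1/80)u - 3/80)(-80u^2 + 80u + 160) + (0)
Last nonzero remainder: -80u^2 + 80u + 160. Dividing through by -80 gives the monic gcd u^2 - u - 2.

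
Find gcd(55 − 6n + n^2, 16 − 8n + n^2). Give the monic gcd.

1

By polynomial division,
  n^2 − 6n + 55 = (n^2 − 8n + 16) + (2n + 39)
  n^2 − 8n + 16 = ((1/2)n − 55/4)(2n + 39) + (2209/4)
  2n + 39 = ((8/2209)n + 156/2209)(2209/4) + (0)
The last nonzero remainder is the constant 2209/4, so the polynomials are coprime and gcd = 1.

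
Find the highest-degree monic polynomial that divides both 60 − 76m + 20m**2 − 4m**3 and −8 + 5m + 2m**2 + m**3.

−1 + m

Euclidean algorithm in ℚ[m]:
  −4m**3 + 20m**2 − 76m + 60 = (−4)(m**3 + 2m**2 + 5m − 8) + (28m**2 − 56m + 28)
  m**3 + 2m**2 + 5m − 8 = ((1/28)m + 1/7)(28m**2 − 56m + 28) + (12m − 12)
  28m**2 − 56m + 28 = ((7/3)m − 7/3)(12m − 12) + (0)
Last nonzero remainder: 12m − 12. Dividing through by 12 gives the monic gcd m − 1.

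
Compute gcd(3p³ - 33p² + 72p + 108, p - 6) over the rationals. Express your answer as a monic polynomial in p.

p - 6

Euclidean algorithm in ℚ[p]:
  3p³ - 33p² + 72p + 108 = (3p² - 15p - 18)(p - 6) + (0)
The last nonzero remainder p - 6 is already monic.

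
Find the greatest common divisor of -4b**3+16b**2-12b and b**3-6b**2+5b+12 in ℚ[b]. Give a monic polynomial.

Apply the Euclidean algorithm:
  -4b**3+16b**2-12b = (-4)(b**3-6b**2+5b+12) + (-8b**2+8b+48)
  b**3-6b**2+5b+12 = (-(1/8)b+5/8)(-8b**2+8b+48) + (6b-18)
  -8b**2+8b+48 = (-(4/3)b-8/3)(6b-18) + (0)
Last nonzero remainder: 6b-18. Dividing through by 6 gives the monic gcd b-3.

b-3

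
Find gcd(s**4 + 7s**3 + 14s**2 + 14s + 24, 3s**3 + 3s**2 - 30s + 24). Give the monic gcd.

Euclidean algorithm in ℚ[s]:
  s**4 + 7s**3 + 14s**2 + 14s + 24 = ((1/3)s + 2)(3s**3 + 3s**2 - 30s + 24) + (18s**2 + 66s - 24)
  3s**3 + 3s**2 - 30s + 24 = ((1/6)s - 4/9)(18s**2 + 66s - 24) + ((10/3)s + 40/3)
  18s**2 + 66s - 24 = ((27/5)s - 9/5)((10/3)s + 40/3) + (0)
Last nonzero remainder: (10/3)s + 40/3. Dividing through by 10/3 gives the monic gcd s + 4.

s + 4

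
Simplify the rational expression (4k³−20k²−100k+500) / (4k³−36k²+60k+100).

Euclidean algorithm in ℚ[k]:
  4k³−20k²−100k+500 = (4k³−36k²+60k+100) + (16k²−160k+400)
  4k³−36k²+60k+100 = ((1/4)k+1/4)(16k²−160k+400) + (0)
Last nonzero remainder: 16k²−160k+400. Dividing through by 16 gives the monic gcd k²−10k+25.
Cancel k²−10k+25 from numerator and denominator to get the reduced form.

(k+5)/(k+1)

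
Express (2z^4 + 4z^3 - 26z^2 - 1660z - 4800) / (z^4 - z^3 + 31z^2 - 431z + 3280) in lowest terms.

By polynomial division,
  2z^4 + 4z^3 - 26z^2 - 1660z - 4800 = (2)(z^4 - z^3 + 31z^2 - 431z + 3280) + (6z^3 - 88z^2 - 798z - 11360)
  z^4 - z^3 + 31z^2 - 431z + 3280 = ((1/6)z + 41/18)(6z^3 - 88z^2 - 798z - 11360) + ((3280/9)z^2 + 3280z + 262400/9)
  6z^3 - 88z^2 - 798z - 11360 = ((27/1640)z - 639/1640)((3280/9)z^2 + 3280z + 262400/9) + (0)
Last nonzero remainder: (3280/9)z^2 + 3280z + 262400/9. Dividing through by 3280/9 gives the monic gcd z^2 + 9z + 80.
Cancel z^2 + 9z + 80 from numerator and denominator to get the reduced form.

(2z^2 - 14z - 60)/(z^2 - 10z + 41)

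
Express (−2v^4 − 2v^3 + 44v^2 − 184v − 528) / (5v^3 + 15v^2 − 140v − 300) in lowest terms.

Euclidean algorithm in ℚ[v]:
  −2v^4 − 2v^3 + 44v^2 − 184v − 528 = (−(2/5)v + 4/5)(5v^3 + 15v^2 − 140v − 300) + (−24v^2 − 192v − 288)
  5v^3 + 15v^2 − 140v − 300 = (−(5/24)v + 25/24)(−24v^2 − 192v − 288) + (0)
Last nonzero remainder: −24v^2 − 192v − 288. Dividing through by −24 gives the monic gcd v^2 + 8v + 12.
Cancel v^2 + 8v + 12 from numerator and denominator to get the reduced form.

(−2v^2 + 14v − 44)/(5v − 25)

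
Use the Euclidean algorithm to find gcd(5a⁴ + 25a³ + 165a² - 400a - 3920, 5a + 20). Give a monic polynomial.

a + 4

Euclidean algorithm in ℚ[a]:
  5a⁴ + 25a³ + 165a² - 400a - 3920 = (a³ + a² + 29a - 196)(5a + 20) + (0)
Last nonzero remainder: 5a + 20. Dividing through by 5 gives the monic gcd a + 4.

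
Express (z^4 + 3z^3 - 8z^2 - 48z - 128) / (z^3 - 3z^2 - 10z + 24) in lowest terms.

(z^3 + 7z^2 + 20z + 32)/(z^2 + z - 6)

By polynomial division,
  z^4 + 3z^3 - 8z^2 - 48z - 128 = (z + 6)(z^3 - 3z^2 - 10z + 24) + (20z^2 - 12z - 272)
  z^3 - 3z^2 - 10z + 24 = ((1/20)z - 3/25)(20z^2 - 12z - 272) + ((54/25)z - 216/25)
  20z^2 - 12z - 272 = ((250/27)z + 850/27)((54/25)z - 216/25) + (0)
Last nonzero remainder: (54/25)z - 216/25. Dividing through by 54/25 gives the monic gcd z - 4.
Cancel z - 4 from numerator and denominator to get the reduced form.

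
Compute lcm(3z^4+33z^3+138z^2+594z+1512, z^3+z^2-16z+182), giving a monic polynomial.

By polynomial division,
  3z^4+33z^3+138z^2+594z+1512 = (3z+30)(z^3+z^2-16z+182) + (156z^2+528z-3948)
  z^3+z^2-16z+182 = ((1/156)z-31/2028)(156z^2+528z-3948) + ((2937/169)z+20559/169)
  156z^2+528z-3948 = ((8788/979)z-31772/979)((2937/169)z+20559/169) + (0)
Last nonzero remainder: (2937/169)z+20559/169. Dividing through by 2937/169 gives the monic gcd z+7.
Then lcm(f, g) = f·g / gcd(f, g); expanding and making the result monic gives the answer.

z^6+5z^5+6z^4+208z^3+512z^2+2124z+13104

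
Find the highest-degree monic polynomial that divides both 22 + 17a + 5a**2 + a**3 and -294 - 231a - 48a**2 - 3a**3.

2 + a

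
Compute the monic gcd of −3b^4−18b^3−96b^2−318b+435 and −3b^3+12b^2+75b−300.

Apply the Euclidean algorithm:
  −3b^4−18b^3−96b^2−318b+435 = (b+10)(−3b^3+12b^2+75b−300) + (−291b^2−768b+3435)
  −3b^3+12b^2+75b−300 = ((1/97)b−644/9409)(−291b^2−768b+3435) + (−(122112/9409)b−610560/9409)
  −291b^2−768b+3435 = ((912673/40704)b−2154661/40704)(−(122112/9409)b−610560/9409) + (0)
Last nonzero remainder: −(122112/9409)b−610560/9409. Dividing through by −122112/9409 gives the monic gcd b+5.

b+5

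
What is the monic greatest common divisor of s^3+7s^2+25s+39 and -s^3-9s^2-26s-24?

Apply the Euclidean algorithm:
  s^3+7s^2+25s+39 = (-1)(-s^3-9s^2-26s-24) + (-2s^2-s+15)
  -s^3-9s^2-26s-24 = ((1/2)s+17/4)(-2s^2-s+15) + (-(117/4)s-351/4)
  -2s^2-s+15 = ((8/117)s-20/117)(-(117/4)s-351/4) + (0)
Last nonzero remainder: -(117/4)s-351/4. Dividing through by -117/4 gives the monic gcd s+3.

s+3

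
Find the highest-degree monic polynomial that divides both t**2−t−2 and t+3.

By polynomial division,
  t**2−t−2 = (t−4)(t+3) + (10)
  t+3 = ((1/10)t+3/10)(10) + (0)
The last nonzero remainder is the constant 10, so the polynomials are coprime and gcd = 1.

1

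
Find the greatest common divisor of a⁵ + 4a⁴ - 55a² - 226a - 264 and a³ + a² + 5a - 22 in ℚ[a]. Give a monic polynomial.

Euclidean algorithm in ℚ[a]:
  a⁵ + 4a⁴ - 55a² - 226a - 264 = (a² + 3a - 8)(a³ + a² + 5a - 22) + (-40a² - 120a - 440)
  a³ + a² + 5a - 22 = (-(1/40)a + 1/20)(-40a² - 120a - 440) + (0)
Last nonzero remainder: -40a² - 120a - 440. Dividing through by -40 gives the monic gcd a² + 3a + 11.

a² + 3a + 11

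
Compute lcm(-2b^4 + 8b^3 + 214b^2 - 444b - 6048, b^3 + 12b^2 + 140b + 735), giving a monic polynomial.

b^6 + b^5 - 22b^4 - 733b^3 - 7101b^2 + 38430b + 317520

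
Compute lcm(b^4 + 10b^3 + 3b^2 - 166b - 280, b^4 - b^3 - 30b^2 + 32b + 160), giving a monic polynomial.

Euclidean algorithm in ℚ[b]:
  b^4 + 10b^3 + 3b^2 - 166b - 280 = (b^4 - b^3 - 30b^2 + 32b + 160) + (11b^3 + 33b^2 - 198b - 440)
  b^4 - b^3 - 30b^2 + 32b + 160 = ((1/11)b - 4/11)(11b^3 + 33b^2 - 198b - 440) + (0)
Last nonzero remainder: 11b^3 + 33b^2 - 198b - 440. Dividing through by 11 gives the monic gcd b^3 + 3b^2 - 18b - 40.
Then lcm(f, g) = f·g / gcd(f, g); expanding and making the result monic gives the answer.

b^5 + 6b^4 - 37b^3 - 178b^2 + 384b + 1120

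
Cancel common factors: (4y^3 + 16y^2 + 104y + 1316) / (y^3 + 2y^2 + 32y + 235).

Repeated division with remainder:
  4y^3 + 16y^2 + 104y + 1316 = (4)(y^3 + 2y^2 + 32y + 235) + (8y^2 - 24y + 376)
  y^3 + 2y^2 + 32y + 235 = ((1/8)y + 5/8)(8y^2 - 24y + 376) + (0)
Last nonzero remainder: 8y^2 - 24y + 376. Dividing through by 8 gives the monic gcd y^2 - 3y + 47.
Cancel y^2 - 3y + 47 from numerator and denominator to get the reduced form.

(4y + 28)/(y + 5)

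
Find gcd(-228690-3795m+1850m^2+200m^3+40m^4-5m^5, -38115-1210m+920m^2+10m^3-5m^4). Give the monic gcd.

Apply the Euclidean algorithm:
  -5m^5+40m^4+200m^3+1850m^2-3795m-228690 = (m-6)(-5m^4+10m^3+920m^2-1210m-38115) + (-660m^3+8580m^2+27060m-457380)
  -5m^4+10m^3+920m^2-1210m-38115 = ((1/132)m+1/12)(-660m^3+8580m^2+27060m-457380) + (0)
Last nonzero remainder: -660m^3+8580m^2+27060m-457380. Dividing through by -660 gives the monic gcd m^3-13m^2-41m+693.

693-41m-13m^2+m^3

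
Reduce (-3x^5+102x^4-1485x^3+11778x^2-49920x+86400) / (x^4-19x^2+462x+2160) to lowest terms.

(-3x^3+69x^2-510x+1200)/(x^2+11x+30)

Apply the Euclidean algorithm:
  -3x^5+102x^4-1485x^3+11778x^2-49920x+86400 = (-3x+102)(x^4-19x^2+462x+2160) + (-1542x^3+15102x^2-90564x-133920)
  x^4-19x^2+462x+2160 = (-(1/1542)x-839/132098)(-1542x^3+15102x^2-90564x-133920) + ((1201200/66049)x^2-(13213200/66049)x+86486400/66049)
  -1542x^3+15102x^2-90564x-133920 = (-(16974593/200200)x-2047519/20020)((1201200/66049)x^2-(13213200/66049)x+86486400/66049) + (0)
Last nonzero remainder: (1201200/66049)x^2-(13213200/66049)x+86486400/66049. Dividing through by 1201200/66049 gives the monic gcd x^2-11x+72.
Cancel x^2-11x+72 from numerator and denominator to get the reduced form.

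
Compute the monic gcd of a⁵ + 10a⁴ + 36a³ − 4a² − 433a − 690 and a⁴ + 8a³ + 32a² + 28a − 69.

a² + 6a + 23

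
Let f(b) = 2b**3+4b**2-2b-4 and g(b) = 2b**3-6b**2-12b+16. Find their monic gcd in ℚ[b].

By polynomial division,
  2b**3+4b**2-2b-4 = (2b**3-6b**2-12b+16) + (10b**2+10b-20)
  2b**3-6b**2-12b+16 = ((1/5)b-4/5)(10b**2+10b-20) + (0)
Last nonzero remainder: 10b**2+10b-20. Dividing through by 10 gives the monic gcd b**2+b-2.

b**2+b-2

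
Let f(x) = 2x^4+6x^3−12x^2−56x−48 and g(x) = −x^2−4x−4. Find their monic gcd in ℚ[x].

x^2+4x+4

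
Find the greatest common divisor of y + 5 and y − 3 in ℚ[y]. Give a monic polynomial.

Apply the Euclidean algorithm:
  y + 5 = (y − 3) + (8)
  y − 3 = ((1/8)y − 3/8)(8) + (0)
The last nonzero remainder is the constant 8, so the polynomials are coprime and gcd = 1.

1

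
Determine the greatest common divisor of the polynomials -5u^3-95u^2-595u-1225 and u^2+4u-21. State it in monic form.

u+7

Euclidean algorithm in ℚ[u]:
  -5u^3-95u^2-595u-1225 = (-5u-75)(u^2+4u-21) + (-400u-2800)
  u^2+4u-21 = (-(1/400)u+3/400)(-400u-2800) + (0)
Last nonzero remainder: -400u-2800. Dividing through by -400 gives the monic gcd u+7.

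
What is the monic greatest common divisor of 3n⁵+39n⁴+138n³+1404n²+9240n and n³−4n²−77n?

Euclidean algorithm in ℚ[n]:
  3n⁵+39n⁴+138n³+1404n²+9240n = (3n²+51n+573)(n³−4n²−77n) + (7623n²+53361n)
  n³−4n²−77n = ((1/7623)n−1/693)(7623n²+53361n) + (0)
Last nonzero remainder: 7623n²+53361n. Dividing through by 7623 gives the monic gcd n²+7n.

n²+7n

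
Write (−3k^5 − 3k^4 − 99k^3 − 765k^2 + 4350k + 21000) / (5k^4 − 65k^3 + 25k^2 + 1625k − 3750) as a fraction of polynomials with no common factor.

(−3k^3 − 3k^2 − 174k − 840)/(5k^2 − 65k + 150)

Repeated division with remainder:
  −3k^5 − 3k^4 − 99k^3 − 765k^2 + 4350k + 21000 = (−(3/5)k − 42/5)(5k^4 − 65k^3 + 25k^2 + 1625k − 3750) + (−630k^3 + 420k^2 + 15750k − 10500)
  5k^4 − 65k^3 + 25k^2 + 1625k − 3750 = (−(1/126)k + 37/378)(−630k^3 + 420k^2 + 15750k − 10500) + ((980/9)k^2 − 24500/9)
  −630k^3 + 420k^2 + 15750k − 10500 = (−(81/14)k + 27/7)((980/9)k^2 − 24500/9) + (0)
Last nonzero remainder: (980/9)k^2 − 24500/9. Dividing through by 980/9 gives the monic gcd k^2 − 25.
Cancel k^2 − 25 from numerator and denominator to get the reduced form.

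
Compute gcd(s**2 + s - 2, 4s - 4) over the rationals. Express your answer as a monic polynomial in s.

s - 1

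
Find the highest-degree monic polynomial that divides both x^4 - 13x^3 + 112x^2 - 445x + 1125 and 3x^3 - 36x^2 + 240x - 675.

x^2 - 7x + 45

Euclidean algorithm in ℚ[x]:
  x^4 - 13x^3 + 112x^2 - 445x + 1125 = ((1/3)x - 1/3)(3x^3 - 36x^2 + 240x - 675) + (20x^2 - 140x + 900)
  3x^3 - 36x^2 + 240x - 675 = ((3/20)x - 3/4)(20x^2 - 140x + 900) + (0)
Last nonzero remainder: 20x^2 - 140x + 900. Dividing through by 20 gives the monic gcd x^2 - 7x + 45.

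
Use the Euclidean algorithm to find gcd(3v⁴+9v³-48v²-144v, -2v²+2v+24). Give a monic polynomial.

Euclidean algorithm in ℚ[v]:
  3v⁴+9v³-48v²-144v = (-(3/2)v²-6v)(-2v²+2v+24) + (0)
Last nonzero remainder: -2v²+2v+24. Dividing through by -2 gives the monic gcd v²-v-12.

v²-v-12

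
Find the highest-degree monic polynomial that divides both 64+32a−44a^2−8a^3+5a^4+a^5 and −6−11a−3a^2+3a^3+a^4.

Euclidean algorithm in ℚ[a]:
  a^5+5a^4−8a^3−44a^2+32a+64 = (a+2)(a^4+3a^3−3a^2−11a−6) + (−11a^3−27a^2+60a+76)
  a^4+3a^3−3a^2−11a−6 = (−(1/11)a−6/121)(−11a^3−27a^2+60a+76) + ((135/121)a^2−(135/121)a−270/121)
  −11a^3−27a^2+60a+76 = (−(1331/135)a−4598/135)((135/121)a^2−(135/121)a−270/121) + (0)
Last nonzero remainder: (135/121)a^2−(135/121)a−270/121. Dividing through by 135/121 gives the monic gcd a^2−a−2.

−2−a+a^2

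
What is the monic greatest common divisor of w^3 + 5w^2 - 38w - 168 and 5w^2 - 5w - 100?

Apply the Euclidean algorithm:
  w^3 + 5w^2 - 38w - 168 = ((1/5)w + 6/5)(5w^2 - 5w - 100) + (-12w - 48)
  5w^2 - 5w - 100 = (-(5/12)w + 25/12)(-12w - 48) + (0)
Last nonzero remainder: -12w - 48. Dividing through by -12 gives the monic gcd w + 4.

w + 4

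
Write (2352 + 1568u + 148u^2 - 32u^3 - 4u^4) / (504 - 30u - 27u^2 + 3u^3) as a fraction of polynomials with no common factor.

Repeated division with remainder:
  -4u^4 - 32u^3 + 148u^2 + 1568u + 2352 = (-(4/3)u - 68/3)(3u^3 - 27u^2 - 30u + 504) + (-504u^2 + 1560u + 13776)
  3u^3 - 27u^2 - 30u + 504 = (-(1/168)u + 31/882)(-504u^2 + 1560u + 13776) + (-(416/147)u + 416/21)
  -504u^2 + 1560u + 13776 = ((9261/52)u + 18081/26)(-(416/147)u + 416/21) + (0)
Last nonzero remainder: -(416/147)u + 416/21. Dividing through by -416/147 gives the monic gcd u - 7.
Cancel u - 7 from numerator and denominator to get the reduced form.

(-336 - 272u - 60u^2 - 4u^3)/(-72 - 6u + 3u^2)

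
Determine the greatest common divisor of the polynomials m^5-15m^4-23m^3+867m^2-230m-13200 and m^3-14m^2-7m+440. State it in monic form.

m^3-14m^2-7m+440

Apply the Euclidean algorithm:
  m^5-15m^4-23m^3+867m^2-230m-13200 = (m^2-m-30)(m^3-14m^2-7m+440) + (0)
The last nonzero remainder m^3-14m^2-7m+440 is already monic.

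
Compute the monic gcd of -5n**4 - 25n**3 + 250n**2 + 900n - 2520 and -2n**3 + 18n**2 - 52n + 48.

n - 2

Euclidean algorithm in ℚ[n]:
  -5n**4 - 25n**3 + 250n**2 + 900n - 2520 = ((5/2)n + 35)(-2n**3 + 18n**2 - 52n + 48) + (-250n**2 + 2600n - 4200)
  -2n**3 + 18n**2 - 52n + 48 = ((1/125)n + 7/625)(-250n**2 + 2600n - 4200) + (-(1188/25)n + 2376/25)
  -250n**2 + 2600n - 4200 = ((3125/594)n - 4375/99)(-(1188/25)n + 2376/25) + (0)
Last nonzero remainder: -(1188/25)n + 2376/25. Dividing through by -1188/25 gives the monic gcd n - 2.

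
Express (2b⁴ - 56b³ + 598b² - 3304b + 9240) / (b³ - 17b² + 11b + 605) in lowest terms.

Repeated division with remainder:
  2b⁴ - 56b³ + 598b² - 3304b + 9240 = (2b - 22)(b³ - 17b² + 11b + 605) + (202b² - 4272b + 22550)
  b³ - 17b² + 11b + 605 = ((1/202)b + 419/20402)(202b² - 4272b + 22550) + (-(131580/10201)b + 1447380/10201)
  202b² - 4272b + 22550 = (-(1030301/65790)b + 2091205/13158)(-(131580/10201)b + 1447380/10201) + (0)
Last nonzero remainder: -(131580/10201)b + 1447380/10201. Dividing through by -131580/10201 gives the monic gcd b - 11.
Cancel b - 11 from numerator and denominator to get the reduced form.

(2b³ - 34b² + 224b - 840)/(b² - 6b - 55)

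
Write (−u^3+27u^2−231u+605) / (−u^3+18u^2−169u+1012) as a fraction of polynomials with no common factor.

(u^2−16u+55)/(u^2−7u+92)

By polynomial division,
  −u^3+27u^2−231u+605 = (−u^3+18u^2−169u+1012) + (9u^2−62u−407)
  −u^3+18u^2−169u+1012 = (−(1/9)u+100/81)(9u^2−62u−407) + (−(11152/81)u+122672/81)
  9u^2−62u−407 = (−(729/11152)u−2997/11152)(−(11152/81)u+122672/81) + (0)
Last nonzero remainder: −(11152/81)u+122672/81. Dividing through by −11152/81 gives the monic gcd u−11.
Cancel u−11 from numerator and denominator to get the reduced form.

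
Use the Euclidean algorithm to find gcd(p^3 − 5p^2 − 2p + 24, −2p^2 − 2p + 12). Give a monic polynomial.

By polynomial division,
  p^3 − 5p^2 − 2p + 24 = (−(1/2)p + 3)(−2p^2 − 2p + 12) + (10p − 12)
  −2p^2 − 2p + 12 = (−(1/5)p − 11/25)(10p − 12) + (168/25)
  10p − 12 = ((125/84)p − 25/14)(168/25) + (0)
The last nonzero remainder is the constant 168/25, so the polynomials are coprime and gcd = 1.

1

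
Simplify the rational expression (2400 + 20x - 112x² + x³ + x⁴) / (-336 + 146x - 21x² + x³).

(50 + 15x + x²)/(-7 + x)

Apply the Euclidean algorithm:
  x⁴ + x³ - 112x² + 20x + 2400 = (x + 22)(x³ - 21x² + 146x - 336) + (204x² - 2856x + 9792)
  x³ - 21x² + 146x - 336 = ((1/204)x - 7/204)(204x² - 2856x + 9792) + (0)
Last nonzero remainder: 204x² - 2856x + 9792. Dividing through by 204 gives the monic gcd x² - 14x + 48.
Cancel x² - 14x + 48 from numerator and denominator to get the reduced form.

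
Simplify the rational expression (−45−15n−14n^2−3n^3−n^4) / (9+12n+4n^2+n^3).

(−5−n^2)/(1+n)

Repeated division with remainder:
  −n^4−3n^3−14n^2−15n−45 = (−n+1)(n^3+4n^2+12n+9) + (−6n^2−18n−54)
  n^3+4n^2+12n+9 = (−(1/6)n−1/6)(−6n^2−18n−54) + (0)
Last nonzero remainder: −6n^2−18n−54. Dividing through by −6 gives the monic gcd n^2+3n+9.
Cancel n^2+3n+9 from numerator and denominator to get the reduced form.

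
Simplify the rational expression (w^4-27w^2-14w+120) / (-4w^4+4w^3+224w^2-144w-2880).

Euclidean algorithm in ℚ[w]:
  w^4-27w^2-14w+120 = (-1/4)(-4w^4+4w^3+224w^2-144w-2880) + (w^3+29w^2-50w-600)
  -4w^4+4w^3+224w^2-144w-2880 = (-4w+120)(w^3+29w^2-50w-600) + (-3456w^2+3456w+69120)
  w^3+29w^2-50w-600 = (-(1/3456)w-5/576)(-3456w^2+3456w+69120) + (0)
Last nonzero remainder: -3456w^2+3456w+69120. Dividing through by -3456 gives the monic gcd w^2-w-20.
Cancel w^2-w-20 from numerator and denominator to get the reduced form.

(-w^2-w+6)/(4w^2-144)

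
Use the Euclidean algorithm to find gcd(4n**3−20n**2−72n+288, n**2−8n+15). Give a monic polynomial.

n−3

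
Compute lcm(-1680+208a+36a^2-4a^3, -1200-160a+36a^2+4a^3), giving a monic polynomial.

21000+3700a-810a^2-137a^3+6a^4+a^5

Apply the Euclidean algorithm:
  -4a^3+36a^2+208a-1680 = (-1)(4a^3+36a^2-160a-1200) + (72a^2+48a-2880)
  4a^3+36a^2-160a-1200 = ((1/18)a+25/54)(72a^2+48a-2880) + (-(200/9)a+400/3)
  72a^2+48a-2880 = (-(81/25)a-108/5)(-(200/9)a+400/3) + (0)
Last nonzero remainder: -(200/9)a+400/3. Dividing through by -200/9 gives the monic gcd a-6.
Then lcm(f, g) = f·g / gcd(f, g); expanding and making the result monic gives the answer.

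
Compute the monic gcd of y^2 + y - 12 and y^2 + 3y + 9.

Repeated division with remainder:
  y^2 + y - 12 = (y^2 + 3y + 9) + (-2y - 21)
  y^2 + 3y + 9 = (-(1/2)y + 15/4)(-2y - 21) + (351/4)
  -2y - 21 = (-(8/351)y - 28/117)(351/4) + (0)
The last nonzero remainder is the constant 351/4, so the polynomials are coprime and gcd = 1.

1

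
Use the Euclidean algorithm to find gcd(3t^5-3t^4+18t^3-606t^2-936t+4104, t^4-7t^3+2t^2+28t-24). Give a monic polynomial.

Apply the Euclidean algorithm:
  3t^5-3t^4+18t^3-606t^2-936t+4104 = (3t+18)(t^4-7t^3+2t^2+28t-24) + (138t^3-726t^2-1368t+4536)
  t^4-7t^3+2t^2+28t-24 = ((1/138)t-20/1587)(138t^3-726t^2-1368t+4536) + ((1462/529)t^2-(11696/529)t+17544/529)
  138t^3-726t^2-1368t+4536 = ((36501/731)t+99981/731)((1462/529)t^2-(11696/529)t+17544/529) + (0)
Last nonzero remainder: (1462/529)t^2-(11696/529)t+17544/529. Dividing through by 1462/529 gives the monic gcd t^2-8t+12.

t^2-8t+12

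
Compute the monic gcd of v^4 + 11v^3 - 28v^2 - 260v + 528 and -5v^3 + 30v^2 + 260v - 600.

v^2 + 4v - 12

Apply the Euclidean algorithm:
  v^4 + 11v^3 - 28v^2 - 260v + 528 = (-(1/5)v - 17/5)(-5v^3 + 30v^2 + 260v - 600) + (126v^2 + 504v - 1512)
  -5v^3 + 30v^2 + 260v - 600 = (-(5/126)v + 25/63)(126v^2 + 504v - 1512) + (0)
Last nonzero remainder: 126v^2 + 504v - 1512. Dividing through by 126 gives the monic gcd v^2 + 4v - 12.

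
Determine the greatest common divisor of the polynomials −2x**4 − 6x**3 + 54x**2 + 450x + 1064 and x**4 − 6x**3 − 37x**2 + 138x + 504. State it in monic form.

x**2 − 3x − 28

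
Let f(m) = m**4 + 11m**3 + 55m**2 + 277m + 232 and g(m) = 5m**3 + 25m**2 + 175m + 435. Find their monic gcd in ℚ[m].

m**2 + 2m + 29

Repeated division with remainder:
  m**4 + 11m**3 + 55m**2 + 277m + 232 = ((1/5)m + 6/5)(5m**3 + 25m**2 + 175m + 435) + (−10m**2 − 20m − 290)
  5m**3 + 25m**2 + 175m + 435 = (−(1/2)m − 3/2)(−10m**2 − 20m − 290) + (0)
Last nonzero remainder: −10m**2 − 20m − 290. Dividing through by −10 gives the monic gcd m**2 + 2m + 29.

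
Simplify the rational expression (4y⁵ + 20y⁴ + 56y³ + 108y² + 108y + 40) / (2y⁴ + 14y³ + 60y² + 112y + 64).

(2y³ + 4y² + 12y + 10)/(y² + 4y + 16)

Apply the Euclidean algorithm:
  4y⁵ + 20y⁴ + 56y³ + 108y² + 108y + 40 = (2y - 4)(2y⁴ + 14y³ + 60y² + 112y + 64) + (-8y³ + 124y² + 428y + 296)
  2y⁴ + 14y³ + 60y² + 112y + 64 = (-(1/4)y - 45/8)(-8y³ + 124y² + 428y + 296) + ((1729/2)y² + (5187/2)y + 1729)
  -8y³ + 124y² + 428y + 296 = (-(16/1729)y + 296/1729)((1729/2)y² + (5187/2)y + 1729) + (0)
Last nonzero remainder: (1729/2)y² + (5187/2)y + 1729. Dividing through by 1729/2 gives the monic gcd y² + 3y + 2.
Cancel y² + 3y + 2 from numerator and denominator to get the reduced form.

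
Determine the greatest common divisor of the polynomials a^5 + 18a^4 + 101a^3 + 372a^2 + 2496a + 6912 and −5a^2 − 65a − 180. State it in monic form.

a^2 + 13a + 36

Repeated division with remainder:
  a^5 + 18a^4 + 101a^3 + 372a^2 + 2496a + 6912 = (−(1/5)a^3 − a^2 − 192/5)(−5a^2 − 65a − 180) + (0)
Last nonzero remainder: −5a^2 − 65a − 180. Dividing through by −5 gives the monic gcd a^2 + 13a + 36.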